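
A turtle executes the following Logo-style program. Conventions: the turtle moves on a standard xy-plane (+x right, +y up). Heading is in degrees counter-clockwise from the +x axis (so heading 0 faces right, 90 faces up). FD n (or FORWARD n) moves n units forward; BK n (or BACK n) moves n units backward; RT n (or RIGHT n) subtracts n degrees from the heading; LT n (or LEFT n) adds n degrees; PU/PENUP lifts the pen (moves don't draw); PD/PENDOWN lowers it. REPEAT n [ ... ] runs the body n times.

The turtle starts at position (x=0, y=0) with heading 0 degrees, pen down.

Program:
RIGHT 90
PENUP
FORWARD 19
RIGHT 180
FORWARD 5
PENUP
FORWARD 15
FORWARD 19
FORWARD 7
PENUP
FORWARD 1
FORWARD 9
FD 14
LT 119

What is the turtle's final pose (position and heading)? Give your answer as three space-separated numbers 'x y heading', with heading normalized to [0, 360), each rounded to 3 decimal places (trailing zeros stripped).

Answer: 0 51 209

Derivation:
Executing turtle program step by step:
Start: pos=(0,0), heading=0, pen down
RT 90: heading 0 -> 270
PU: pen up
FD 19: (0,0) -> (0,-19) [heading=270, move]
RT 180: heading 270 -> 90
FD 5: (0,-19) -> (0,-14) [heading=90, move]
PU: pen up
FD 15: (0,-14) -> (0,1) [heading=90, move]
FD 19: (0,1) -> (0,20) [heading=90, move]
FD 7: (0,20) -> (0,27) [heading=90, move]
PU: pen up
FD 1: (0,27) -> (0,28) [heading=90, move]
FD 9: (0,28) -> (0,37) [heading=90, move]
FD 14: (0,37) -> (0,51) [heading=90, move]
LT 119: heading 90 -> 209
Final: pos=(0,51), heading=209, 0 segment(s) drawn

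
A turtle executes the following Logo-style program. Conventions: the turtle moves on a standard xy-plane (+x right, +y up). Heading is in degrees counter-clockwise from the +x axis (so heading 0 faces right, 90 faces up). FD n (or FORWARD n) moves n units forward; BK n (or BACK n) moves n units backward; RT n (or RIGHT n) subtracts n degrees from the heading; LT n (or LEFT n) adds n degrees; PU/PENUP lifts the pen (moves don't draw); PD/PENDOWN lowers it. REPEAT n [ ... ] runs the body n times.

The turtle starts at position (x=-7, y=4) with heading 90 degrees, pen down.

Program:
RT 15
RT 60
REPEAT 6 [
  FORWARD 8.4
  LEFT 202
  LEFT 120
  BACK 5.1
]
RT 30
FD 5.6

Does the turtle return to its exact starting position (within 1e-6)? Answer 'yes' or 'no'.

Executing turtle program step by step:
Start: pos=(-7,4), heading=90, pen down
RT 15: heading 90 -> 75
RT 60: heading 75 -> 15
REPEAT 6 [
  -- iteration 1/6 --
  FD 8.4: (-7,4) -> (1.114,6.174) [heading=15, draw]
  LT 202: heading 15 -> 217
  LT 120: heading 217 -> 337
  BK 5.1: (1.114,6.174) -> (-3.581,8.167) [heading=337, draw]
  -- iteration 2/6 --
  FD 8.4: (-3.581,8.167) -> (4.151,4.885) [heading=337, draw]
  LT 202: heading 337 -> 179
  LT 120: heading 179 -> 299
  BK 5.1: (4.151,4.885) -> (1.679,9.345) [heading=299, draw]
  -- iteration 3/6 --
  FD 8.4: (1.679,9.345) -> (5.751,1.998) [heading=299, draw]
  LT 202: heading 299 -> 141
  LT 120: heading 141 -> 261
  BK 5.1: (5.751,1.998) -> (6.549,7.036) [heading=261, draw]
  -- iteration 4/6 --
  FD 8.4: (6.549,7.036) -> (5.235,-1.261) [heading=261, draw]
  LT 202: heading 261 -> 103
  LT 120: heading 103 -> 223
  BK 5.1: (5.235,-1.261) -> (8.965,2.217) [heading=223, draw]
  -- iteration 5/6 --
  FD 8.4: (8.965,2.217) -> (2.822,-3.512) [heading=223, draw]
  LT 202: heading 223 -> 65
  LT 120: heading 65 -> 185
  BK 5.1: (2.822,-3.512) -> (7.902,-3.067) [heading=185, draw]
  -- iteration 6/6 --
  FD 8.4: (7.902,-3.067) -> (-0.466,-3.799) [heading=185, draw]
  LT 202: heading 185 -> 27
  LT 120: heading 27 -> 147
  BK 5.1: (-0.466,-3.799) -> (3.811,-6.577) [heading=147, draw]
]
RT 30: heading 147 -> 117
FD 5.6: (3.811,-6.577) -> (1.269,-1.587) [heading=117, draw]
Final: pos=(1.269,-1.587), heading=117, 13 segment(s) drawn

Start position: (-7, 4)
Final position: (1.269, -1.587)
Distance = 9.98; >= 1e-6 -> NOT closed

Answer: no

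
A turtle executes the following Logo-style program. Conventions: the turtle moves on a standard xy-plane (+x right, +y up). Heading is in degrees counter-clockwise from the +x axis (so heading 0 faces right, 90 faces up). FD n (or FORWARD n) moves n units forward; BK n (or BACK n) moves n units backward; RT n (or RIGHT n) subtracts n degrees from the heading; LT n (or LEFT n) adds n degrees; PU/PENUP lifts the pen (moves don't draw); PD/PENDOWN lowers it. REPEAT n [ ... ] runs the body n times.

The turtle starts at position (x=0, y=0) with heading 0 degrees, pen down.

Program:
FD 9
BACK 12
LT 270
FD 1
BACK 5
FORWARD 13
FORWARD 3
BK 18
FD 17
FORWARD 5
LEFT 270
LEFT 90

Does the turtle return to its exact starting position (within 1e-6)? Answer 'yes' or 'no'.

Answer: no

Derivation:
Executing turtle program step by step:
Start: pos=(0,0), heading=0, pen down
FD 9: (0,0) -> (9,0) [heading=0, draw]
BK 12: (9,0) -> (-3,0) [heading=0, draw]
LT 270: heading 0 -> 270
FD 1: (-3,0) -> (-3,-1) [heading=270, draw]
BK 5: (-3,-1) -> (-3,4) [heading=270, draw]
FD 13: (-3,4) -> (-3,-9) [heading=270, draw]
FD 3: (-3,-9) -> (-3,-12) [heading=270, draw]
BK 18: (-3,-12) -> (-3,6) [heading=270, draw]
FD 17: (-3,6) -> (-3,-11) [heading=270, draw]
FD 5: (-3,-11) -> (-3,-16) [heading=270, draw]
LT 270: heading 270 -> 180
LT 90: heading 180 -> 270
Final: pos=(-3,-16), heading=270, 9 segment(s) drawn

Start position: (0, 0)
Final position: (-3, -16)
Distance = 16.279; >= 1e-6 -> NOT closed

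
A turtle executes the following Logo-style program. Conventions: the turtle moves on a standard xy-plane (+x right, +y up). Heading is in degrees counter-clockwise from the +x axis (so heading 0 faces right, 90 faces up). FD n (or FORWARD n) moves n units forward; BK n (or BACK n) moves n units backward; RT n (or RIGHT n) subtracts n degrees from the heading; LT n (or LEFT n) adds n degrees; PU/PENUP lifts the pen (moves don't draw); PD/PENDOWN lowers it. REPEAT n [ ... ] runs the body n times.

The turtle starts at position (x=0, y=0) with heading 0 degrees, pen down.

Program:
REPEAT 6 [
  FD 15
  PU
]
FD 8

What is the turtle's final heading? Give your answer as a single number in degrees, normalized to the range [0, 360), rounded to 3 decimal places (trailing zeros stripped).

Answer: 0

Derivation:
Executing turtle program step by step:
Start: pos=(0,0), heading=0, pen down
REPEAT 6 [
  -- iteration 1/6 --
  FD 15: (0,0) -> (15,0) [heading=0, draw]
  PU: pen up
  -- iteration 2/6 --
  FD 15: (15,0) -> (30,0) [heading=0, move]
  PU: pen up
  -- iteration 3/6 --
  FD 15: (30,0) -> (45,0) [heading=0, move]
  PU: pen up
  -- iteration 4/6 --
  FD 15: (45,0) -> (60,0) [heading=0, move]
  PU: pen up
  -- iteration 5/6 --
  FD 15: (60,0) -> (75,0) [heading=0, move]
  PU: pen up
  -- iteration 6/6 --
  FD 15: (75,0) -> (90,0) [heading=0, move]
  PU: pen up
]
FD 8: (90,0) -> (98,0) [heading=0, move]
Final: pos=(98,0), heading=0, 1 segment(s) drawn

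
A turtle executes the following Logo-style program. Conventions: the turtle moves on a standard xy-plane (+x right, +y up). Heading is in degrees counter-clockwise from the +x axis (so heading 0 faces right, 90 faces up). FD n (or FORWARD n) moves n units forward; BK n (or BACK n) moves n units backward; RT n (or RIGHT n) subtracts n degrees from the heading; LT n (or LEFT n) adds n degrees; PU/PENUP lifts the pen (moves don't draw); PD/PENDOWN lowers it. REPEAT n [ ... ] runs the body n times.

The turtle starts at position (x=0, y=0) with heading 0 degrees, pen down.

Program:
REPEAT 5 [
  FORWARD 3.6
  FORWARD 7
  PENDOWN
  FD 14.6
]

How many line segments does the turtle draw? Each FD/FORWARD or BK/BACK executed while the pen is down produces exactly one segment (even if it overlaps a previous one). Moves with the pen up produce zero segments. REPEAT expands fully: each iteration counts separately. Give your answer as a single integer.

Executing turtle program step by step:
Start: pos=(0,0), heading=0, pen down
REPEAT 5 [
  -- iteration 1/5 --
  FD 3.6: (0,0) -> (3.6,0) [heading=0, draw]
  FD 7: (3.6,0) -> (10.6,0) [heading=0, draw]
  PD: pen down
  FD 14.6: (10.6,0) -> (25.2,0) [heading=0, draw]
  -- iteration 2/5 --
  FD 3.6: (25.2,0) -> (28.8,0) [heading=0, draw]
  FD 7: (28.8,0) -> (35.8,0) [heading=0, draw]
  PD: pen down
  FD 14.6: (35.8,0) -> (50.4,0) [heading=0, draw]
  -- iteration 3/5 --
  FD 3.6: (50.4,0) -> (54,0) [heading=0, draw]
  FD 7: (54,0) -> (61,0) [heading=0, draw]
  PD: pen down
  FD 14.6: (61,0) -> (75.6,0) [heading=0, draw]
  -- iteration 4/5 --
  FD 3.6: (75.6,0) -> (79.2,0) [heading=0, draw]
  FD 7: (79.2,0) -> (86.2,0) [heading=0, draw]
  PD: pen down
  FD 14.6: (86.2,0) -> (100.8,0) [heading=0, draw]
  -- iteration 5/5 --
  FD 3.6: (100.8,0) -> (104.4,0) [heading=0, draw]
  FD 7: (104.4,0) -> (111.4,0) [heading=0, draw]
  PD: pen down
  FD 14.6: (111.4,0) -> (126,0) [heading=0, draw]
]
Final: pos=(126,0), heading=0, 15 segment(s) drawn
Segments drawn: 15

Answer: 15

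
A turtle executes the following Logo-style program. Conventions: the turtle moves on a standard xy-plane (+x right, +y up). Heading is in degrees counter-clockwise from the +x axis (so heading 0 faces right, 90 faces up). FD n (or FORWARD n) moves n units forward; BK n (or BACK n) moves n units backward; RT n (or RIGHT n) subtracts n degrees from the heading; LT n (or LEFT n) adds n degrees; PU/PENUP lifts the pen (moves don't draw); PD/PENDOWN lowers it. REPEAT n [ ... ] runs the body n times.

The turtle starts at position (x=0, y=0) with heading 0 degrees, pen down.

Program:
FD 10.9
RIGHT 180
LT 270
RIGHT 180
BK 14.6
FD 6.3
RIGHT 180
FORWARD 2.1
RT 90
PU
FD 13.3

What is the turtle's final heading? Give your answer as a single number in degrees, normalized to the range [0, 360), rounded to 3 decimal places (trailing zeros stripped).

Executing turtle program step by step:
Start: pos=(0,0), heading=0, pen down
FD 10.9: (0,0) -> (10.9,0) [heading=0, draw]
RT 180: heading 0 -> 180
LT 270: heading 180 -> 90
RT 180: heading 90 -> 270
BK 14.6: (10.9,0) -> (10.9,14.6) [heading=270, draw]
FD 6.3: (10.9,14.6) -> (10.9,8.3) [heading=270, draw]
RT 180: heading 270 -> 90
FD 2.1: (10.9,8.3) -> (10.9,10.4) [heading=90, draw]
RT 90: heading 90 -> 0
PU: pen up
FD 13.3: (10.9,10.4) -> (24.2,10.4) [heading=0, move]
Final: pos=(24.2,10.4), heading=0, 4 segment(s) drawn

Answer: 0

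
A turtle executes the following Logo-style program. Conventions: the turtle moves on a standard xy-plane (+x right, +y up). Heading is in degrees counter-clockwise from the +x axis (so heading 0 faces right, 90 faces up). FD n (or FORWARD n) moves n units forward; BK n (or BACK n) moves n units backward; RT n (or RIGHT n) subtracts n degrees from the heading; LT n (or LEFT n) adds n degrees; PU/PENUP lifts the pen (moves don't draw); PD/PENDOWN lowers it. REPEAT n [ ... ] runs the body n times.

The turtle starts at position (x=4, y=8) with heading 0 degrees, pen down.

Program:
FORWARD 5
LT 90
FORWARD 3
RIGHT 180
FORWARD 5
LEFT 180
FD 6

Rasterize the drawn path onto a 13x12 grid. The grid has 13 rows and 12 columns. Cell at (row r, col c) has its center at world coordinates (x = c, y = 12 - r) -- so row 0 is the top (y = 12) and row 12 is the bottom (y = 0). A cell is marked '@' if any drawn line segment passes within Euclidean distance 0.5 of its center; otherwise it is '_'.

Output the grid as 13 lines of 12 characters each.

Segment 0: (4,8) -> (9,8)
Segment 1: (9,8) -> (9,11)
Segment 2: (9,11) -> (9,6)
Segment 3: (9,6) -> (9,12)

Answer: _________@__
_________@__
_________@__
_________@__
____@@@@@@__
_________@__
_________@__
____________
____________
____________
____________
____________
____________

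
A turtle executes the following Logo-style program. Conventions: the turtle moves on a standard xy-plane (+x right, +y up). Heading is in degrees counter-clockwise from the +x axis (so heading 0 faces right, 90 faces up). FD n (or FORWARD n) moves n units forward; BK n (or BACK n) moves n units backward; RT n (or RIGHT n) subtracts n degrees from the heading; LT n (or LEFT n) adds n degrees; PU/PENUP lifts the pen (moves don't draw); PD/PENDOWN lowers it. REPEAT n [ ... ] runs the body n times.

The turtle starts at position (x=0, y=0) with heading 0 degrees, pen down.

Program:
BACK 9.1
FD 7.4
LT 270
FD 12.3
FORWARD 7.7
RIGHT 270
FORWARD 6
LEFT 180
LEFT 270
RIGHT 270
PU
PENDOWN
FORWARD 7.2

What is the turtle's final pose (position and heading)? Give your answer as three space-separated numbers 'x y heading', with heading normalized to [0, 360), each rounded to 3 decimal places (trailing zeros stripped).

Executing turtle program step by step:
Start: pos=(0,0), heading=0, pen down
BK 9.1: (0,0) -> (-9.1,0) [heading=0, draw]
FD 7.4: (-9.1,0) -> (-1.7,0) [heading=0, draw]
LT 270: heading 0 -> 270
FD 12.3: (-1.7,0) -> (-1.7,-12.3) [heading=270, draw]
FD 7.7: (-1.7,-12.3) -> (-1.7,-20) [heading=270, draw]
RT 270: heading 270 -> 0
FD 6: (-1.7,-20) -> (4.3,-20) [heading=0, draw]
LT 180: heading 0 -> 180
LT 270: heading 180 -> 90
RT 270: heading 90 -> 180
PU: pen up
PD: pen down
FD 7.2: (4.3,-20) -> (-2.9,-20) [heading=180, draw]
Final: pos=(-2.9,-20), heading=180, 6 segment(s) drawn

Answer: -2.9 -20 180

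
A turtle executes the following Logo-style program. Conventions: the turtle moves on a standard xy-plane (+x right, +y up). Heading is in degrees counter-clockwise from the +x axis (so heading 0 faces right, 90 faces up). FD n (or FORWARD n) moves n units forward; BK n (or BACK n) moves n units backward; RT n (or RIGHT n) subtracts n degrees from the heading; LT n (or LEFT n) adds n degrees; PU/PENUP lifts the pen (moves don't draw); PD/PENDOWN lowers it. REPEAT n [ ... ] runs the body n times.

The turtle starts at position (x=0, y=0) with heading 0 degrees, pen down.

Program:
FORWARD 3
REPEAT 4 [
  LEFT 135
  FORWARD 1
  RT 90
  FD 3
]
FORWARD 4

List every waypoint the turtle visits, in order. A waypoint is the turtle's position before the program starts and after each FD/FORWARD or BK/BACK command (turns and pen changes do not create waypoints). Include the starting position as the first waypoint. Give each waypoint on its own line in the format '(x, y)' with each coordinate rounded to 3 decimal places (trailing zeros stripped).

Executing turtle program step by step:
Start: pos=(0,0), heading=0, pen down
FD 3: (0,0) -> (3,0) [heading=0, draw]
REPEAT 4 [
  -- iteration 1/4 --
  LT 135: heading 0 -> 135
  FD 1: (3,0) -> (2.293,0.707) [heading=135, draw]
  RT 90: heading 135 -> 45
  FD 3: (2.293,0.707) -> (4.414,2.828) [heading=45, draw]
  -- iteration 2/4 --
  LT 135: heading 45 -> 180
  FD 1: (4.414,2.828) -> (3.414,2.828) [heading=180, draw]
  RT 90: heading 180 -> 90
  FD 3: (3.414,2.828) -> (3.414,5.828) [heading=90, draw]
  -- iteration 3/4 --
  LT 135: heading 90 -> 225
  FD 1: (3.414,5.828) -> (2.707,5.121) [heading=225, draw]
  RT 90: heading 225 -> 135
  FD 3: (2.707,5.121) -> (0.586,7.243) [heading=135, draw]
  -- iteration 4/4 --
  LT 135: heading 135 -> 270
  FD 1: (0.586,7.243) -> (0.586,6.243) [heading=270, draw]
  RT 90: heading 270 -> 180
  FD 3: (0.586,6.243) -> (-2.414,6.243) [heading=180, draw]
]
FD 4: (-2.414,6.243) -> (-6.414,6.243) [heading=180, draw]
Final: pos=(-6.414,6.243), heading=180, 10 segment(s) drawn
Waypoints (11 total):
(0, 0)
(3, 0)
(2.293, 0.707)
(4.414, 2.828)
(3.414, 2.828)
(3.414, 5.828)
(2.707, 5.121)
(0.586, 7.243)
(0.586, 6.243)
(-2.414, 6.243)
(-6.414, 6.243)

Answer: (0, 0)
(3, 0)
(2.293, 0.707)
(4.414, 2.828)
(3.414, 2.828)
(3.414, 5.828)
(2.707, 5.121)
(0.586, 7.243)
(0.586, 6.243)
(-2.414, 6.243)
(-6.414, 6.243)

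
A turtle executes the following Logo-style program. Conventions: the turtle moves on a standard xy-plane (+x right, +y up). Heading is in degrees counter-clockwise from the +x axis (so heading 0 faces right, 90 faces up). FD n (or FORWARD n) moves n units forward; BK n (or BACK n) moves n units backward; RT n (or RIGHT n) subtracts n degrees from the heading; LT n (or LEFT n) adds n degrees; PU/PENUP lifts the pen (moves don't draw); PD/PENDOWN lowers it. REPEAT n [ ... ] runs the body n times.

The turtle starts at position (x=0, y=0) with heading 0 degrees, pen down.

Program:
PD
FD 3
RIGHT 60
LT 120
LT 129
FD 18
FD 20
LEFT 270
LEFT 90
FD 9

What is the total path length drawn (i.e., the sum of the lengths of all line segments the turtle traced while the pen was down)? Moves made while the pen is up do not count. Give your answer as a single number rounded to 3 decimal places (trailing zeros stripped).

Executing turtle program step by step:
Start: pos=(0,0), heading=0, pen down
PD: pen down
FD 3: (0,0) -> (3,0) [heading=0, draw]
RT 60: heading 0 -> 300
LT 120: heading 300 -> 60
LT 129: heading 60 -> 189
FD 18: (3,0) -> (-14.778,-2.816) [heading=189, draw]
FD 20: (-14.778,-2.816) -> (-34.532,-5.945) [heading=189, draw]
LT 270: heading 189 -> 99
LT 90: heading 99 -> 189
FD 9: (-34.532,-5.945) -> (-43.421,-7.352) [heading=189, draw]
Final: pos=(-43.421,-7.352), heading=189, 4 segment(s) drawn

Segment lengths:
  seg 1: (0,0) -> (3,0), length = 3
  seg 2: (3,0) -> (-14.778,-2.816), length = 18
  seg 3: (-14.778,-2.816) -> (-34.532,-5.945), length = 20
  seg 4: (-34.532,-5.945) -> (-43.421,-7.352), length = 9
Total = 50

Answer: 50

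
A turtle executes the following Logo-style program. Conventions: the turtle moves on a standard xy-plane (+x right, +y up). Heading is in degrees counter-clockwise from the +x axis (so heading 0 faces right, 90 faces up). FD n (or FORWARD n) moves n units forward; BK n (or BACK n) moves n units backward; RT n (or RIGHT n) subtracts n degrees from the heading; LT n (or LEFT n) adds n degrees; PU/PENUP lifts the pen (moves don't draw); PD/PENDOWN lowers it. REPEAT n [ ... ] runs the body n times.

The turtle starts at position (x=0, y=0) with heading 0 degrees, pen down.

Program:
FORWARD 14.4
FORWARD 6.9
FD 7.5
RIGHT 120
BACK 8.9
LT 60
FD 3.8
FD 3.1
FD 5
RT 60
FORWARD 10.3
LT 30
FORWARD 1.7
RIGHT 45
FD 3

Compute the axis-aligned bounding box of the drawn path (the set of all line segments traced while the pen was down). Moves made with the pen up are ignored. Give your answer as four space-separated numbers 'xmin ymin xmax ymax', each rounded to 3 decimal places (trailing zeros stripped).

Answer: 0 -15.339 39.2 7.708

Derivation:
Executing turtle program step by step:
Start: pos=(0,0), heading=0, pen down
FD 14.4: (0,0) -> (14.4,0) [heading=0, draw]
FD 6.9: (14.4,0) -> (21.3,0) [heading=0, draw]
FD 7.5: (21.3,0) -> (28.8,0) [heading=0, draw]
RT 120: heading 0 -> 240
BK 8.9: (28.8,0) -> (33.25,7.708) [heading=240, draw]
LT 60: heading 240 -> 300
FD 3.8: (33.25,7.708) -> (35.15,4.417) [heading=300, draw]
FD 3.1: (35.15,4.417) -> (36.7,1.732) [heading=300, draw]
FD 5: (36.7,1.732) -> (39.2,-2.598) [heading=300, draw]
RT 60: heading 300 -> 240
FD 10.3: (39.2,-2.598) -> (34.05,-11.518) [heading=240, draw]
LT 30: heading 240 -> 270
FD 1.7: (34.05,-11.518) -> (34.05,-13.218) [heading=270, draw]
RT 45: heading 270 -> 225
FD 3: (34.05,-13.218) -> (31.929,-15.339) [heading=225, draw]
Final: pos=(31.929,-15.339), heading=225, 10 segment(s) drawn

Segment endpoints: x in {0, 14.4, 21.3, 28.8, 31.929, 33.25, 34.05, 35.15, 36.7, 39.2}, y in {-15.339, -13.218, -11.518, -2.598, 0, 1.732, 4.417, 7.708}
xmin=0, ymin=-15.339, xmax=39.2, ymax=7.708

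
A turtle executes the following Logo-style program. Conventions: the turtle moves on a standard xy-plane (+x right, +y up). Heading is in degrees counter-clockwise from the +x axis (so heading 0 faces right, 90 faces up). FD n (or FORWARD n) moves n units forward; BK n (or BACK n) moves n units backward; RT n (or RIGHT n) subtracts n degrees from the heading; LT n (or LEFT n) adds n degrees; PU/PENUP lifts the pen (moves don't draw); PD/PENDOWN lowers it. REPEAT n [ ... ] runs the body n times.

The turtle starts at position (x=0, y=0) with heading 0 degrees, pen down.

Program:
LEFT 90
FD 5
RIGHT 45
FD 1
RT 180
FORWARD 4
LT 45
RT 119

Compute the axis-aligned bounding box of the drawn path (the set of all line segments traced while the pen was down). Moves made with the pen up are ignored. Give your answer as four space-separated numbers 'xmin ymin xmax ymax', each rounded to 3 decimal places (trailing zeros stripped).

Answer: -2.121 0 0.707 5.707

Derivation:
Executing turtle program step by step:
Start: pos=(0,0), heading=0, pen down
LT 90: heading 0 -> 90
FD 5: (0,0) -> (0,5) [heading=90, draw]
RT 45: heading 90 -> 45
FD 1: (0,5) -> (0.707,5.707) [heading=45, draw]
RT 180: heading 45 -> 225
FD 4: (0.707,5.707) -> (-2.121,2.879) [heading=225, draw]
LT 45: heading 225 -> 270
RT 119: heading 270 -> 151
Final: pos=(-2.121,2.879), heading=151, 3 segment(s) drawn

Segment endpoints: x in {-2.121, 0, 0, 0.707}, y in {0, 2.879, 5, 5.707}
xmin=-2.121, ymin=0, xmax=0.707, ymax=5.707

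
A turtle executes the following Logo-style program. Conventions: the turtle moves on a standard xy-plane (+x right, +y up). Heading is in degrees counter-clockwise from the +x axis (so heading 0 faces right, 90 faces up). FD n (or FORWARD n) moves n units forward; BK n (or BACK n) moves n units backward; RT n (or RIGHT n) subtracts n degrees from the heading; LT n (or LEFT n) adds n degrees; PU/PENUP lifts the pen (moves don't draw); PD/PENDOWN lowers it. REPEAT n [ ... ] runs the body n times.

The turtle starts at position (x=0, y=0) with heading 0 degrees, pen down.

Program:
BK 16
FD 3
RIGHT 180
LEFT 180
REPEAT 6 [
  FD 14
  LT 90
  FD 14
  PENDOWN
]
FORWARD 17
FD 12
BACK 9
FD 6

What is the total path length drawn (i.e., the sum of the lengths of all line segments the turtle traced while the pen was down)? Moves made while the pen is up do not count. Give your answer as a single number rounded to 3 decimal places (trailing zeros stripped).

Answer: 231

Derivation:
Executing turtle program step by step:
Start: pos=(0,0), heading=0, pen down
BK 16: (0,0) -> (-16,0) [heading=0, draw]
FD 3: (-16,0) -> (-13,0) [heading=0, draw]
RT 180: heading 0 -> 180
LT 180: heading 180 -> 0
REPEAT 6 [
  -- iteration 1/6 --
  FD 14: (-13,0) -> (1,0) [heading=0, draw]
  LT 90: heading 0 -> 90
  FD 14: (1,0) -> (1,14) [heading=90, draw]
  PD: pen down
  -- iteration 2/6 --
  FD 14: (1,14) -> (1,28) [heading=90, draw]
  LT 90: heading 90 -> 180
  FD 14: (1,28) -> (-13,28) [heading=180, draw]
  PD: pen down
  -- iteration 3/6 --
  FD 14: (-13,28) -> (-27,28) [heading=180, draw]
  LT 90: heading 180 -> 270
  FD 14: (-27,28) -> (-27,14) [heading=270, draw]
  PD: pen down
  -- iteration 4/6 --
  FD 14: (-27,14) -> (-27,0) [heading=270, draw]
  LT 90: heading 270 -> 0
  FD 14: (-27,0) -> (-13,0) [heading=0, draw]
  PD: pen down
  -- iteration 5/6 --
  FD 14: (-13,0) -> (1,0) [heading=0, draw]
  LT 90: heading 0 -> 90
  FD 14: (1,0) -> (1,14) [heading=90, draw]
  PD: pen down
  -- iteration 6/6 --
  FD 14: (1,14) -> (1,28) [heading=90, draw]
  LT 90: heading 90 -> 180
  FD 14: (1,28) -> (-13,28) [heading=180, draw]
  PD: pen down
]
FD 17: (-13,28) -> (-30,28) [heading=180, draw]
FD 12: (-30,28) -> (-42,28) [heading=180, draw]
BK 9: (-42,28) -> (-33,28) [heading=180, draw]
FD 6: (-33,28) -> (-39,28) [heading=180, draw]
Final: pos=(-39,28), heading=180, 18 segment(s) drawn

Segment lengths:
  seg 1: (0,0) -> (-16,0), length = 16
  seg 2: (-16,0) -> (-13,0), length = 3
  seg 3: (-13,0) -> (1,0), length = 14
  seg 4: (1,0) -> (1,14), length = 14
  seg 5: (1,14) -> (1,28), length = 14
  seg 6: (1,28) -> (-13,28), length = 14
  seg 7: (-13,28) -> (-27,28), length = 14
  seg 8: (-27,28) -> (-27,14), length = 14
  seg 9: (-27,14) -> (-27,0), length = 14
  seg 10: (-27,0) -> (-13,0), length = 14
  seg 11: (-13,0) -> (1,0), length = 14
  seg 12: (1,0) -> (1,14), length = 14
  seg 13: (1,14) -> (1,28), length = 14
  seg 14: (1,28) -> (-13,28), length = 14
  seg 15: (-13,28) -> (-30,28), length = 17
  seg 16: (-30,28) -> (-42,28), length = 12
  seg 17: (-42,28) -> (-33,28), length = 9
  seg 18: (-33,28) -> (-39,28), length = 6
Total = 231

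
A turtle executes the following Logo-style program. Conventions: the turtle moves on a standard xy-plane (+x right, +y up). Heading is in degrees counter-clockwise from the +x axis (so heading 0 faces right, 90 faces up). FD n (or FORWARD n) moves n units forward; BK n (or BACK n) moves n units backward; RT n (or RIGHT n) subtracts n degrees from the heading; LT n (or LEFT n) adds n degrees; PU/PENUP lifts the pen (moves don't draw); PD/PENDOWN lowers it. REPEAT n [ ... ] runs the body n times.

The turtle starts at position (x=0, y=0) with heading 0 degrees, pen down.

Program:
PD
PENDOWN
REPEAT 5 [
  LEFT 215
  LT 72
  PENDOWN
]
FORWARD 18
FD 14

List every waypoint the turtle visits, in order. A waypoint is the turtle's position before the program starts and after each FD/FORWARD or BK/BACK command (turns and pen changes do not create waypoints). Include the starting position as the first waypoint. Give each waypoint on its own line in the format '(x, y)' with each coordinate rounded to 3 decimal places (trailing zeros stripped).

Executing turtle program step by step:
Start: pos=(0,0), heading=0, pen down
PD: pen down
PD: pen down
REPEAT 5 [
  -- iteration 1/5 --
  LT 215: heading 0 -> 215
  LT 72: heading 215 -> 287
  PD: pen down
  -- iteration 2/5 --
  LT 215: heading 287 -> 142
  LT 72: heading 142 -> 214
  PD: pen down
  -- iteration 3/5 --
  LT 215: heading 214 -> 69
  LT 72: heading 69 -> 141
  PD: pen down
  -- iteration 4/5 --
  LT 215: heading 141 -> 356
  LT 72: heading 356 -> 68
  PD: pen down
  -- iteration 5/5 --
  LT 215: heading 68 -> 283
  LT 72: heading 283 -> 355
  PD: pen down
]
FD 18: (0,0) -> (17.932,-1.569) [heading=355, draw]
FD 14: (17.932,-1.569) -> (31.878,-2.789) [heading=355, draw]
Final: pos=(31.878,-2.789), heading=355, 2 segment(s) drawn
Waypoints (3 total):
(0, 0)
(17.932, -1.569)
(31.878, -2.789)

Answer: (0, 0)
(17.932, -1.569)
(31.878, -2.789)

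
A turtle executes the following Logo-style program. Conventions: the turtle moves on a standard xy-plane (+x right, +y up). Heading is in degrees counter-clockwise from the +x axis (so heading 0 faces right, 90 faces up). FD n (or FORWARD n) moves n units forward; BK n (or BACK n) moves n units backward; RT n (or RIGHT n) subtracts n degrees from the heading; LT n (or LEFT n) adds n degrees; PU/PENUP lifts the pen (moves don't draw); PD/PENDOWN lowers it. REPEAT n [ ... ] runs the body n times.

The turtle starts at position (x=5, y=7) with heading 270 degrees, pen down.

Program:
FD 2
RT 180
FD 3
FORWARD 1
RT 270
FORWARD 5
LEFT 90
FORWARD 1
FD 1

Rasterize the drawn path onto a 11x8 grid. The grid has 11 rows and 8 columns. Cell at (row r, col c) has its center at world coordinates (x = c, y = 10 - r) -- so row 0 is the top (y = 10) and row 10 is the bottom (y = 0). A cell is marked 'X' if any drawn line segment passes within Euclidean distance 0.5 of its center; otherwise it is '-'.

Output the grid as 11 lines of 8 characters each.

Segment 0: (5,7) -> (5,5)
Segment 1: (5,5) -> (5,8)
Segment 2: (5,8) -> (5,9)
Segment 3: (5,9) -> (0,9)
Segment 4: (0,9) -> (0,8)
Segment 5: (0,8) -> (0,7)

Answer: --------
XXXXXX--
X----X--
X----X--
-----X--
-----X--
--------
--------
--------
--------
--------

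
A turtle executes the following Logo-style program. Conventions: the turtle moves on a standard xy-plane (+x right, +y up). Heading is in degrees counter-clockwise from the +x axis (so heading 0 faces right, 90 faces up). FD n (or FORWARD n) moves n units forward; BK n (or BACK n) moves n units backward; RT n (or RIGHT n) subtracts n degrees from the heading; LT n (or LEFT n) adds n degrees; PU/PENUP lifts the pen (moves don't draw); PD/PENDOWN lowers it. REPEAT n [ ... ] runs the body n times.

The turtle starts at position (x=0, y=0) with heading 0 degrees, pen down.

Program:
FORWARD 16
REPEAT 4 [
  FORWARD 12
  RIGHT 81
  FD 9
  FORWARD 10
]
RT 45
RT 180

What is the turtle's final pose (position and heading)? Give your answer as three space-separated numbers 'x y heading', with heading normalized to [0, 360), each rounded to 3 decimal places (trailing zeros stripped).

Answer: 4.664 -1.409 171

Derivation:
Executing turtle program step by step:
Start: pos=(0,0), heading=0, pen down
FD 16: (0,0) -> (16,0) [heading=0, draw]
REPEAT 4 [
  -- iteration 1/4 --
  FD 12: (16,0) -> (28,0) [heading=0, draw]
  RT 81: heading 0 -> 279
  FD 9: (28,0) -> (29.408,-8.889) [heading=279, draw]
  FD 10: (29.408,-8.889) -> (30.972,-18.766) [heading=279, draw]
  -- iteration 2/4 --
  FD 12: (30.972,-18.766) -> (32.849,-30.618) [heading=279, draw]
  RT 81: heading 279 -> 198
  FD 9: (32.849,-30.618) -> (24.29,-33.399) [heading=198, draw]
  FD 10: (24.29,-33.399) -> (14.779,-36.49) [heading=198, draw]
  -- iteration 3/4 --
  FD 12: (14.779,-36.49) -> (3.367,-40.198) [heading=198, draw]
  RT 81: heading 198 -> 117
  FD 9: (3.367,-40.198) -> (-0.719,-32.179) [heading=117, draw]
  FD 10: (-0.719,-32.179) -> (-5.259,-23.269) [heading=117, draw]
  -- iteration 4/4 --
  FD 12: (-5.259,-23.269) -> (-10.707,-12.577) [heading=117, draw]
  RT 81: heading 117 -> 36
  FD 9: (-10.707,-12.577) -> (-3.426,-7.287) [heading=36, draw]
  FD 10: (-3.426,-7.287) -> (4.664,-1.409) [heading=36, draw]
]
RT 45: heading 36 -> 351
RT 180: heading 351 -> 171
Final: pos=(4.664,-1.409), heading=171, 13 segment(s) drawn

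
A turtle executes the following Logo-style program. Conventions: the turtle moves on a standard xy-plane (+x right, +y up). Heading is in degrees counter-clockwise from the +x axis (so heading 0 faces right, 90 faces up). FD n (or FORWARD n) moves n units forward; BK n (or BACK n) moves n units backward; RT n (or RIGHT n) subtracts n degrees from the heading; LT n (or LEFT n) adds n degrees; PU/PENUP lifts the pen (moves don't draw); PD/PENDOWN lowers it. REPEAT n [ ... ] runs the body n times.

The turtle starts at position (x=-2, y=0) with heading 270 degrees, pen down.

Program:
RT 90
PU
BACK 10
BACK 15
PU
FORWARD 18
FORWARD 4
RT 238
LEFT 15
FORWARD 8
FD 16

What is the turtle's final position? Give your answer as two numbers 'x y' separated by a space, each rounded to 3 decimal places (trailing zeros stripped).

Answer: 18.552 -16.368

Derivation:
Executing turtle program step by step:
Start: pos=(-2,0), heading=270, pen down
RT 90: heading 270 -> 180
PU: pen up
BK 10: (-2,0) -> (8,0) [heading=180, move]
BK 15: (8,0) -> (23,0) [heading=180, move]
PU: pen up
FD 18: (23,0) -> (5,0) [heading=180, move]
FD 4: (5,0) -> (1,0) [heading=180, move]
RT 238: heading 180 -> 302
LT 15: heading 302 -> 317
FD 8: (1,0) -> (6.851,-5.456) [heading=317, move]
FD 16: (6.851,-5.456) -> (18.552,-16.368) [heading=317, move]
Final: pos=(18.552,-16.368), heading=317, 0 segment(s) drawn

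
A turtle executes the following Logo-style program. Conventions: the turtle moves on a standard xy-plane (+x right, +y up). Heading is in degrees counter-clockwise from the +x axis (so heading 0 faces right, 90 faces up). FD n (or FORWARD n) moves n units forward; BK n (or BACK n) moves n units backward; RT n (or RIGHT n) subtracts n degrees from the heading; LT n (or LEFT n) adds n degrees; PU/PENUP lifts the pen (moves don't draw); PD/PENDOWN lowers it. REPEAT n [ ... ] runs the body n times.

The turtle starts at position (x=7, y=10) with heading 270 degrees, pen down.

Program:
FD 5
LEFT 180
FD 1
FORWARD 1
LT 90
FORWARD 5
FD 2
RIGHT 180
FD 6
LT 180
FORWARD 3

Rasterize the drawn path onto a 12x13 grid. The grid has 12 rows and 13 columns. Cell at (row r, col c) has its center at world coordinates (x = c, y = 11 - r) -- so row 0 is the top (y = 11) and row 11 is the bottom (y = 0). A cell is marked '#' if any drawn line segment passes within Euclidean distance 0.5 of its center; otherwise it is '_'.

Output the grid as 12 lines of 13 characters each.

Segment 0: (7,10) -> (7,5)
Segment 1: (7,5) -> (7,6)
Segment 2: (7,6) -> (7,7)
Segment 3: (7,7) -> (2,7)
Segment 4: (2,7) -> (-0,7)
Segment 5: (-0,7) -> (6,7)
Segment 6: (6,7) -> (3,7)

Answer: _____________
_______#_____
_______#_____
_______#_____
########_____
_______#_____
_______#_____
_____________
_____________
_____________
_____________
_____________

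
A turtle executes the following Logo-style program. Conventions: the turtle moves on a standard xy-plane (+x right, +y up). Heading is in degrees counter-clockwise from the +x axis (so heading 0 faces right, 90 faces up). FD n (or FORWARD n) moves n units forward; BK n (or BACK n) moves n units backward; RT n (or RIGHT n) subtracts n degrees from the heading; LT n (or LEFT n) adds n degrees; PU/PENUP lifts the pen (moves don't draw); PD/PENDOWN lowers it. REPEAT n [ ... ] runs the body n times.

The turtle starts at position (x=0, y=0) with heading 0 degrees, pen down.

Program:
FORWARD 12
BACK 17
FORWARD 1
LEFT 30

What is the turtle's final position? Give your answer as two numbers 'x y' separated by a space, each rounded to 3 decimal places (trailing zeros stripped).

Executing turtle program step by step:
Start: pos=(0,0), heading=0, pen down
FD 12: (0,0) -> (12,0) [heading=0, draw]
BK 17: (12,0) -> (-5,0) [heading=0, draw]
FD 1: (-5,0) -> (-4,0) [heading=0, draw]
LT 30: heading 0 -> 30
Final: pos=(-4,0), heading=30, 3 segment(s) drawn

Answer: -4 0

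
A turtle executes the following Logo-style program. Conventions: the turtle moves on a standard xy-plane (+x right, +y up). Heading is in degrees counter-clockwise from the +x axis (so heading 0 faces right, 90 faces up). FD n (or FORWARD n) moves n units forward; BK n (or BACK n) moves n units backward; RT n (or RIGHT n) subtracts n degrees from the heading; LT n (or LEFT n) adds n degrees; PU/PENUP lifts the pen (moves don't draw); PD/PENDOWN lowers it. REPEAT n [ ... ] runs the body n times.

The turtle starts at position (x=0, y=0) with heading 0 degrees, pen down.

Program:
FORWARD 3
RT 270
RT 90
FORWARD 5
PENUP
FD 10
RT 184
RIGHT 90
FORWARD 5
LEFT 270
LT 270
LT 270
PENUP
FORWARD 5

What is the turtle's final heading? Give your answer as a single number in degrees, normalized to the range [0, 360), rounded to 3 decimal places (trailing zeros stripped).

Answer: 176

Derivation:
Executing turtle program step by step:
Start: pos=(0,0), heading=0, pen down
FD 3: (0,0) -> (3,0) [heading=0, draw]
RT 270: heading 0 -> 90
RT 90: heading 90 -> 0
FD 5: (3,0) -> (8,0) [heading=0, draw]
PU: pen up
FD 10: (8,0) -> (18,0) [heading=0, move]
RT 184: heading 0 -> 176
RT 90: heading 176 -> 86
FD 5: (18,0) -> (18.349,4.988) [heading=86, move]
LT 270: heading 86 -> 356
LT 270: heading 356 -> 266
LT 270: heading 266 -> 176
PU: pen up
FD 5: (18.349,4.988) -> (13.361,5.337) [heading=176, move]
Final: pos=(13.361,5.337), heading=176, 2 segment(s) drawn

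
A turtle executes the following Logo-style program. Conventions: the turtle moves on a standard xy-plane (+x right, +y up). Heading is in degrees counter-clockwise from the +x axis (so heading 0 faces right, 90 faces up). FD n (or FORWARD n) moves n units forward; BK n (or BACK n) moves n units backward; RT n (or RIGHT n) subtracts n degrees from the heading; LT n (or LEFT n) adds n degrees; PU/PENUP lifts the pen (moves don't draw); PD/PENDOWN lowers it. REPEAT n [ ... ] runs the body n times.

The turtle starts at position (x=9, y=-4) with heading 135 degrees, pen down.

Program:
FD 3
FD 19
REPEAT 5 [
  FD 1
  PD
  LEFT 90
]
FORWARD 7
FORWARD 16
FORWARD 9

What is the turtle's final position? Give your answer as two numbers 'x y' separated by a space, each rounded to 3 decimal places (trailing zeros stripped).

Executing turtle program step by step:
Start: pos=(9,-4), heading=135, pen down
FD 3: (9,-4) -> (6.879,-1.879) [heading=135, draw]
FD 19: (6.879,-1.879) -> (-6.556,11.556) [heading=135, draw]
REPEAT 5 [
  -- iteration 1/5 --
  FD 1: (-6.556,11.556) -> (-7.263,12.263) [heading=135, draw]
  PD: pen down
  LT 90: heading 135 -> 225
  -- iteration 2/5 --
  FD 1: (-7.263,12.263) -> (-7.971,11.556) [heading=225, draw]
  PD: pen down
  LT 90: heading 225 -> 315
  -- iteration 3/5 --
  FD 1: (-7.971,11.556) -> (-7.263,10.849) [heading=315, draw]
  PD: pen down
  LT 90: heading 315 -> 45
  -- iteration 4/5 --
  FD 1: (-7.263,10.849) -> (-6.556,11.556) [heading=45, draw]
  PD: pen down
  LT 90: heading 45 -> 135
  -- iteration 5/5 --
  FD 1: (-6.556,11.556) -> (-7.263,12.263) [heading=135, draw]
  PD: pen down
  LT 90: heading 135 -> 225
]
FD 7: (-7.263,12.263) -> (-12.213,7.314) [heading=225, draw]
FD 16: (-12.213,7.314) -> (-23.527,-4) [heading=225, draw]
FD 9: (-23.527,-4) -> (-29.891,-10.364) [heading=225, draw]
Final: pos=(-29.891,-10.364), heading=225, 10 segment(s) drawn

Answer: -29.891 -10.364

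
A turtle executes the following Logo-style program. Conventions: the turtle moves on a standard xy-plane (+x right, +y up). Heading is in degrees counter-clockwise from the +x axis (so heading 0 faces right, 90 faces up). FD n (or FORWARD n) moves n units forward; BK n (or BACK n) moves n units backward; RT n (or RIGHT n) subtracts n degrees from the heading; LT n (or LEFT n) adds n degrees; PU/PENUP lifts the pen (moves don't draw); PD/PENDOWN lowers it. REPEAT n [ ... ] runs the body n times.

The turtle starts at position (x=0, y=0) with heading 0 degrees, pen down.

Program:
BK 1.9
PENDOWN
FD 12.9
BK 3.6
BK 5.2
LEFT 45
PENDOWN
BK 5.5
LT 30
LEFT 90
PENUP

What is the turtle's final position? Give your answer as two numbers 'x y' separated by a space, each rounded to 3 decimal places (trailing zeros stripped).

Executing turtle program step by step:
Start: pos=(0,0), heading=0, pen down
BK 1.9: (0,0) -> (-1.9,0) [heading=0, draw]
PD: pen down
FD 12.9: (-1.9,0) -> (11,0) [heading=0, draw]
BK 3.6: (11,0) -> (7.4,0) [heading=0, draw]
BK 5.2: (7.4,0) -> (2.2,0) [heading=0, draw]
LT 45: heading 0 -> 45
PD: pen down
BK 5.5: (2.2,0) -> (-1.689,-3.889) [heading=45, draw]
LT 30: heading 45 -> 75
LT 90: heading 75 -> 165
PU: pen up
Final: pos=(-1.689,-3.889), heading=165, 5 segment(s) drawn

Answer: -1.689 -3.889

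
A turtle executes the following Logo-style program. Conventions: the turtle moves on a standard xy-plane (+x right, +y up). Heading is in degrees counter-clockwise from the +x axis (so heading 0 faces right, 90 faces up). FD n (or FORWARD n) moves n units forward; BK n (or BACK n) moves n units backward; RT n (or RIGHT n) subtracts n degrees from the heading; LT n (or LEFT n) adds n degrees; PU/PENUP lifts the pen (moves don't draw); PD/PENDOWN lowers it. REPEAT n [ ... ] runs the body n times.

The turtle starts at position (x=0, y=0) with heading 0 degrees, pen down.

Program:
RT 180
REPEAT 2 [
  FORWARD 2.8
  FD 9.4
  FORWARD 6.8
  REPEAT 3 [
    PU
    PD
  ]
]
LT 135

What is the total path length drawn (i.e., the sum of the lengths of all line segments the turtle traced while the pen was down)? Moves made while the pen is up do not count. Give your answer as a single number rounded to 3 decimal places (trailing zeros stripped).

Answer: 38

Derivation:
Executing turtle program step by step:
Start: pos=(0,0), heading=0, pen down
RT 180: heading 0 -> 180
REPEAT 2 [
  -- iteration 1/2 --
  FD 2.8: (0,0) -> (-2.8,0) [heading=180, draw]
  FD 9.4: (-2.8,0) -> (-12.2,0) [heading=180, draw]
  FD 6.8: (-12.2,0) -> (-19,0) [heading=180, draw]
  REPEAT 3 [
    -- iteration 1/3 --
    PU: pen up
    PD: pen down
    -- iteration 2/3 --
    PU: pen up
    PD: pen down
    -- iteration 3/3 --
    PU: pen up
    PD: pen down
  ]
  -- iteration 2/2 --
  FD 2.8: (-19,0) -> (-21.8,0) [heading=180, draw]
  FD 9.4: (-21.8,0) -> (-31.2,0) [heading=180, draw]
  FD 6.8: (-31.2,0) -> (-38,0) [heading=180, draw]
  REPEAT 3 [
    -- iteration 1/3 --
    PU: pen up
    PD: pen down
    -- iteration 2/3 --
    PU: pen up
    PD: pen down
    -- iteration 3/3 --
    PU: pen up
    PD: pen down
  ]
]
LT 135: heading 180 -> 315
Final: pos=(-38,0), heading=315, 6 segment(s) drawn

Segment lengths:
  seg 1: (0,0) -> (-2.8,0), length = 2.8
  seg 2: (-2.8,0) -> (-12.2,0), length = 9.4
  seg 3: (-12.2,0) -> (-19,0), length = 6.8
  seg 4: (-19,0) -> (-21.8,0), length = 2.8
  seg 5: (-21.8,0) -> (-31.2,0), length = 9.4
  seg 6: (-31.2,0) -> (-38,0), length = 6.8
Total = 38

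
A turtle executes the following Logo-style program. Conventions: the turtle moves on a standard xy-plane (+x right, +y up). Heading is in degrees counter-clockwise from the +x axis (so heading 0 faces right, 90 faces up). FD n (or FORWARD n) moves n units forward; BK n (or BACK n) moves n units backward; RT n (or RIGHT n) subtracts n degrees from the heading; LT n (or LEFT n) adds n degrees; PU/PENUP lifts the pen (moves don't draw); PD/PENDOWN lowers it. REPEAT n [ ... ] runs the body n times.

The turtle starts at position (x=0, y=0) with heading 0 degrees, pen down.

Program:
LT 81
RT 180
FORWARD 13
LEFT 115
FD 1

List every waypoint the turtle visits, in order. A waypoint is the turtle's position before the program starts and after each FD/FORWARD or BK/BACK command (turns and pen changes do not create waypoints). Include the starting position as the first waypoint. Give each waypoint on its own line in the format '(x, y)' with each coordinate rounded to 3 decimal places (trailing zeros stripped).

Executing turtle program step by step:
Start: pos=(0,0), heading=0, pen down
LT 81: heading 0 -> 81
RT 180: heading 81 -> 261
FD 13: (0,0) -> (-2.034,-12.84) [heading=261, draw]
LT 115: heading 261 -> 16
FD 1: (-2.034,-12.84) -> (-1.072,-12.564) [heading=16, draw]
Final: pos=(-1.072,-12.564), heading=16, 2 segment(s) drawn
Waypoints (3 total):
(0, 0)
(-2.034, -12.84)
(-1.072, -12.564)

Answer: (0, 0)
(-2.034, -12.84)
(-1.072, -12.564)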